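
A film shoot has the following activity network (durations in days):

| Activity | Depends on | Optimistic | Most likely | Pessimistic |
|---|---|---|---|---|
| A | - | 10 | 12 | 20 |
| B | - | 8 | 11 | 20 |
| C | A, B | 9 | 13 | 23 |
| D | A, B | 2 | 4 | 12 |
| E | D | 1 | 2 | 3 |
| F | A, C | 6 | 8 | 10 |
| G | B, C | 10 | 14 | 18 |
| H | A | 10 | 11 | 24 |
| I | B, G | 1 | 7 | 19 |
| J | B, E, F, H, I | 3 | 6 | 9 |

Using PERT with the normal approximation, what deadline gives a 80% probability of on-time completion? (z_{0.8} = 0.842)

58.8 days

te_A = (10 + 4·12 + 20)/6 = 78/6 = 13; σ²_A = ((20−10)/6)² = 2.778
te_B = (8 + 4·11 + 20)/6 = 72/6 = 12; σ²_B = ((20−8)/6)² = 4.000
te_C = (9 + 4·13 + 23)/6 = 84/6 = 14; σ²_C = ((23−9)/6)² = 5.444
te_D = (2 + 4·4 + 12)/6 = 30/6 = 5; σ²_D = ((12−2)/6)² = 2.778
te_E = (1 + 4·2 + 3)/6 = 12/6 = 2; σ²_E = ((3−1)/6)² = 0.111
te_F = (6 + 4·8 + 10)/6 = 48/6 = 8; σ²_F = ((10−6)/6)² = 0.444
te_G = (10 + 4·14 + 18)/6 = 84/6 = 14; σ²_G = ((18−10)/6)² = 1.778
te_H = (10 + 4·11 + 24)/6 = 78/6 = 13; σ²_H = ((24−10)/6)² = 5.444
te_I = (1 + 4·7 + 19)/6 = 48/6 = 8; σ²_I = ((19−1)/6)² = 9.000
te_J = (3 + 4·6 + 9)/6 = 36/6 = 6; σ²_J = ((9−3)/6)² = 1.000

Forward pass:
ES_A = 0; EF_A = 13
ES_B = 0; EF_B = 12
ES_C = max(EF_A=13, EF_B=12) = 13; EF_C = 13+14 = 27
ES_D = max(EF_A=13, EF_B=12) = 13; EF_D = 13+5 = 18
ES_E = 18; EF_E = 18+2 = 20
ES_F = max(EF_A=13, EF_C=27) = 27; EF_F = 27+8 = 35
ES_G = max(EF_B=12, EF_C=27) = 27; EF_G = 27+14 = 41
ES_H = 13; EF_H = 13+13 = 26
ES_I = max(EF_B=12, EF_G=41) = 41; EF_I = 41+8 = 49
ES_J = max(EF_B=12, EF_E=20, EF_F=35, EF_H=26, EF_I=49) = 49; EF_J = 49+6 = 55
Expected project duration μ = 55 days. Critical path: A → C → G → I → J.

Variance along critical path = 2.778 + 5.444 + 1.778 + 9.000 + 1.000 = 20.000; σ = 4.472 days.
D = μ + z·σ = 55 + 0.842·4.472 = 58.8 days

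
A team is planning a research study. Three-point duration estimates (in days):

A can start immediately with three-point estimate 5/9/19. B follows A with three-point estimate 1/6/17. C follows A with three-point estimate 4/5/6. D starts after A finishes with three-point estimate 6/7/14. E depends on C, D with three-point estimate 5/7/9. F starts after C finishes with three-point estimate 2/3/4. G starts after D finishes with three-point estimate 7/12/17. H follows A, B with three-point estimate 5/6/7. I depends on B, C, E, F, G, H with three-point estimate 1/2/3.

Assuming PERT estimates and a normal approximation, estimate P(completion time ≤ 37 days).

te_A = (5 + 4·9 + 19)/6 = 60/6 = 10; σ²_A = ((19−5)/6)² = 5.444
te_B = (1 + 4·6 + 17)/6 = 42/6 = 7; σ²_B = ((17−1)/6)² = 7.111
te_C = (4 + 4·5 + 6)/6 = 30/6 = 5; σ²_C = ((6−4)/6)² = 0.111
te_D = (6 + 4·7 + 14)/6 = 48/6 = 8; σ²_D = ((14−6)/6)² = 1.778
te_E = (5 + 4·7 + 9)/6 = 42/6 = 7; σ²_E = ((9−5)/6)² = 0.444
te_F = (2 + 4·3 + 4)/6 = 18/6 = 3; σ²_F = ((4−2)/6)² = 0.111
te_G = (7 + 4·12 + 17)/6 = 72/6 = 12; σ²_G = ((17−7)/6)² = 2.778
te_H = (5 + 4·6 + 7)/6 = 36/6 = 6; σ²_H = ((7−5)/6)² = 0.111
te_I = (1 + 4·2 + 3)/6 = 12/6 = 2; σ²_I = ((3−1)/6)² = 0.111

Forward pass:
ES_A = 0; EF_A = 10
ES_B = 10; EF_B = 10+7 = 17
ES_C = 10; EF_C = 10+5 = 15
ES_D = 10; EF_D = 10+8 = 18
ES_E = max(EF_C=15, EF_D=18) = 18; EF_E = 18+7 = 25
ES_F = 15; EF_F = 15+3 = 18
ES_G = 18; EF_G = 18+12 = 30
ES_H = max(EF_A=10, EF_B=17) = 17; EF_H = 17+6 = 23
ES_I = max(EF_B=17, EF_C=15, EF_E=25, EF_F=18, EF_G=30, EF_H=23) = 30; EF_I = 30+2 = 32
Expected project duration μ = 32 days. Critical path: A → D → G → I.

Variance along critical path = 5.444 + 1.778 + 2.778 + 0.111 = 10.111; σ = √10.111 = 3.180 days.
Z = (37 − 32) / 3.180 = 1.572
P(T ≤ 37) = Φ(1.572) ≈ 0.942

0.942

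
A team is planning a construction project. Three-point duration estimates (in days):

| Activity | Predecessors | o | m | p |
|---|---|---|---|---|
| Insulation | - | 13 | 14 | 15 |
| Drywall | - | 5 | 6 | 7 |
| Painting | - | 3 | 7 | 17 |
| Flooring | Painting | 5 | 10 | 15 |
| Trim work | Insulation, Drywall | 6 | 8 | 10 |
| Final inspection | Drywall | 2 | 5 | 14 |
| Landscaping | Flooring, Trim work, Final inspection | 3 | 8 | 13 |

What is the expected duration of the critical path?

30 days

te_Insulation = (13 + 4·14 + 15)/6 = 84/6 = 14
te_Drywall = (5 + 4·6 + 7)/6 = 36/6 = 6
te_Painting = (3 + 4·7 + 17)/6 = 48/6 = 8
te_Flooring = (5 + 4·10 + 15)/6 = 60/6 = 10
te_Trim work = (6 + 4·8 + 10)/6 = 48/6 = 8
te_Final inspection = (2 + 4·5 + 14)/6 = 36/6 = 6
te_Landscaping = (3 + 4·8 + 13)/6 = 48/6 = 8

Forward pass:
ES_Insulation = 0; EF_Insulation = 14
ES_Drywall = 0; EF_Drywall = 6
ES_Painting = 0; EF_Painting = 8
ES_Flooring = 8; EF_Flooring = 8+10 = 18
ES_Trim work = max(EF_Insulation=14, EF_Drywall=6) = 14; EF_Trim work = 14+8 = 22
ES_Final inspection = 6; EF_Final inspection = 6+6 = 12
ES_Landscaping = max(EF_Flooring=18, EF_Trim work=22, EF_Final inspection=12) = 22; EF_Landscaping = 22+8 = 30
Expected project duration μ = 30 days. Critical path: Insulation → Trim work → Landscaping.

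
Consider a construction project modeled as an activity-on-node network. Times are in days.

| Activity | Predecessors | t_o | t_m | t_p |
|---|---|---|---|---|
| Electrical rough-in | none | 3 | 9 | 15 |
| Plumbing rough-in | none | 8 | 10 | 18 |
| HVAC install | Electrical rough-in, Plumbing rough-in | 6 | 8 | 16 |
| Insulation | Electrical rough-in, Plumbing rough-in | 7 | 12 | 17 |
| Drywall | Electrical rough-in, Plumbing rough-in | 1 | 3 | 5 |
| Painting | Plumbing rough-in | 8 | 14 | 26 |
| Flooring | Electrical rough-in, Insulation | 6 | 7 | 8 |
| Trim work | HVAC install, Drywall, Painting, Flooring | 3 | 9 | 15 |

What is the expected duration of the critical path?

39 days

te_Electrical rough-in = (3 + 4·9 + 15)/6 = 54/6 = 9
te_Plumbing rough-in = (8 + 4·10 + 18)/6 = 66/6 = 11
te_HVAC install = (6 + 4·8 + 16)/6 = 54/6 = 9
te_Insulation = (7 + 4·12 + 17)/6 = 72/6 = 12
te_Drywall = (1 + 4·3 + 5)/6 = 18/6 = 3
te_Painting = (8 + 4·14 + 26)/6 = 90/6 = 15
te_Flooring = (6 + 4·7 + 8)/6 = 42/6 = 7
te_Trim work = (3 + 4·9 + 15)/6 = 54/6 = 9

Forward pass:
ES_Electrical rough-in = 0; EF_Electrical rough-in = 9
ES_Plumbing rough-in = 0; EF_Plumbing rough-in = 11
ES_HVAC install = max(EF_Electrical rough-in=9, EF_Plumbing rough-in=11) = 11; EF_HVAC install = 11+9 = 20
ES_Insulation = max(EF_Electrical rough-in=9, EF_Plumbing rough-in=11) = 11; EF_Insulation = 11+12 = 23
ES_Drywall = max(EF_Electrical rough-in=9, EF_Plumbing rough-in=11) = 11; EF_Drywall = 11+3 = 14
ES_Painting = 11; EF_Painting = 11+15 = 26
ES_Flooring = max(EF_Electrical rough-in=9, EF_Insulation=23) = 23; EF_Flooring = 23+7 = 30
ES_Trim work = max(EF_HVAC install=20, EF_Drywall=14, EF_Painting=26, EF_Flooring=30) = 30; EF_Trim work = 30+9 = 39
Expected project duration μ = 39 days. Critical path: Plumbing rough-in → Insulation → Flooring → Trim work.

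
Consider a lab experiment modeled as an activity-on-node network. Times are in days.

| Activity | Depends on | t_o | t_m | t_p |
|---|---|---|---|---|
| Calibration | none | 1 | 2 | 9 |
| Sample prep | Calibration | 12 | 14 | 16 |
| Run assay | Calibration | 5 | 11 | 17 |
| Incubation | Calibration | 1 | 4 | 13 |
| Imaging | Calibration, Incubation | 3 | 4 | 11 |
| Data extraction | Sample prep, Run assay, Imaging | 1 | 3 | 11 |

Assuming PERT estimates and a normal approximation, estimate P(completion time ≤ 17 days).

0.037

te_Calibration = (1 + 4·2 + 9)/6 = 18/6 = 3; σ²_Calibration = ((9−1)/6)² = 1.778
te_Sample prep = (12 + 4·14 + 16)/6 = 84/6 = 14; σ²_Sample prep = ((16−12)/6)² = 0.444
te_Run assay = (5 + 4·11 + 17)/6 = 66/6 = 11; σ²_Run assay = ((17−5)/6)² = 4.000
te_Incubation = (1 + 4·4 + 13)/6 = 30/6 = 5; σ²_Incubation = ((13−1)/6)² = 4.000
te_Imaging = (3 + 4·4 + 11)/6 = 30/6 = 5; σ²_Imaging = ((11−3)/6)² = 1.778
te_Data extraction = (1 + 4·3 + 11)/6 = 24/6 = 4; σ²_Data extraction = ((11−1)/6)² = 2.778

Forward pass:
ES_Calibration = 0; EF_Calibration = 3
ES_Sample prep = 3; EF_Sample prep = 3+14 = 17
ES_Run assay = 3; EF_Run assay = 3+11 = 14
ES_Incubation = 3; EF_Incubation = 3+5 = 8
ES_Imaging = max(EF_Calibration=3, EF_Incubation=8) = 8; EF_Imaging = 8+5 = 13
ES_Data extraction = max(EF_Sample prep=17, EF_Run assay=14, EF_Imaging=13) = 17; EF_Data extraction = 17+4 = 21
Expected project duration μ = 21 days. Critical path: Calibration → Sample prep → Data extraction.

Variance along critical path = 1.778 + 0.444 + 2.778 = 5.000; σ = √5.000 = 2.236 days.
Z = (17 − 21) / 2.236 = -1.789
P(T ≤ 17) = Φ(-1.789) ≈ 0.037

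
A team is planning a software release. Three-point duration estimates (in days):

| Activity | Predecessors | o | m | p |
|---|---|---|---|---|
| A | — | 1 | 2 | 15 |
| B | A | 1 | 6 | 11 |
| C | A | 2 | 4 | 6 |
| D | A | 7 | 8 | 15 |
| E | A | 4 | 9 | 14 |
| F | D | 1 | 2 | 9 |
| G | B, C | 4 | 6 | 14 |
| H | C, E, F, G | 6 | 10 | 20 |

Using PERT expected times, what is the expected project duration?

te_A = (1 + 4·2 + 15)/6 = 24/6 = 4
te_B = (1 + 4·6 + 11)/6 = 36/6 = 6
te_C = (2 + 4·4 + 6)/6 = 24/6 = 4
te_D = (7 + 4·8 + 15)/6 = 54/6 = 9
te_E = (4 + 4·9 + 14)/6 = 54/6 = 9
te_F = (1 + 4·2 + 9)/6 = 18/6 = 3
te_G = (4 + 4·6 + 14)/6 = 42/6 = 7
te_H = (6 + 4·10 + 20)/6 = 66/6 = 11

Forward pass:
ES_A = 0; EF_A = 4
ES_B = 4; EF_B = 4+6 = 10
ES_C = 4; EF_C = 4+4 = 8
ES_D = 4; EF_D = 4+9 = 13
ES_E = 4; EF_E = 4+9 = 13
ES_F = 13; EF_F = 13+3 = 16
ES_G = max(EF_B=10, EF_C=8) = 10; EF_G = 10+7 = 17
ES_H = max(EF_C=8, EF_E=13, EF_F=16, EF_G=17) = 17; EF_H = 17+11 = 28
Expected project duration μ = 28 days. Critical path: A → B → G → H.

28 days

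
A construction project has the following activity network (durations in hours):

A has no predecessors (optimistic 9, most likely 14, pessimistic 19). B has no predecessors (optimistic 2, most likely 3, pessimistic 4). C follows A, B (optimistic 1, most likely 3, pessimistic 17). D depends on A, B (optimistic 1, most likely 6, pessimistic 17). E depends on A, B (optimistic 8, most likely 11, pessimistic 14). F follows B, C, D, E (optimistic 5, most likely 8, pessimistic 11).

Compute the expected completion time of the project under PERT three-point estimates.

33 hours

te_A = (9 + 4·14 + 19)/6 = 84/6 = 14
te_B = (2 + 4·3 + 4)/6 = 18/6 = 3
te_C = (1 + 4·3 + 17)/6 = 30/6 = 5
te_D = (1 + 4·6 + 17)/6 = 42/6 = 7
te_E = (8 + 4·11 + 14)/6 = 66/6 = 11
te_F = (5 + 4·8 + 11)/6 = 48/6 = 8

Forward pass:
ES_A = 0; EF_A = 14
ES_B = 0; EF_B = 3
ES_C = max(EF_A=14, EF_B=3) = 14; EF_C = 14+5 = 19
ES_D = max(EF_A=14, EF_B=3) = 14; EF_D = 14+7 = 21
ES_E = max(EF_A=14, EF_B=3) = 14; EF_E = 14+11 = 25
ES_F = max(EF_B=3, EF_C=19, EF_D=21, EF_E=25) = 25; EF_F = 25+8 = 33
Expected project duration μ = 33 hours. Critical path: A → E → F.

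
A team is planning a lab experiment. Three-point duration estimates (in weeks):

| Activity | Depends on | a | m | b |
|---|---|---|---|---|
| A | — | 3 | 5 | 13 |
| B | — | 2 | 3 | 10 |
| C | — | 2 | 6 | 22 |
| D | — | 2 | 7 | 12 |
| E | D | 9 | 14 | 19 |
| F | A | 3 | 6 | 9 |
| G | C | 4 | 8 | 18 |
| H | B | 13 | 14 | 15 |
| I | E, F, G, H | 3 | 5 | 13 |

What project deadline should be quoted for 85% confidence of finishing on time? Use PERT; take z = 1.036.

te_A = (3 + 4·5 + 13)/6 = 36/6 = 6; σ²_A = ((13−3)/6)² = 2.778
te_B = (2 + 4·3 + 10)/6 = 24/6 = 4; σ²_B = ((10−2)/6)² = 1.778
te_C = (2 + 4·6 + 22)/6 = 48/6 = 8; σ²_C = ((22−2)/6)² = 11.111
te_D = (2 + 4·7 + 12)/6 = 42/6 = 7; σ²_D = ((12−2)/6)² = 2.778
te_E = (9 + 4·14 + 19)/6 = 84/6 = 14; σ²_E = ((19−9)/6)² = 2.778
te_F = (3 + 4·6 + 9)/6 = 36/6 = 6; σ²_F = ((9−3)/6)² = 1.000
te_G = (4 + 4·8 + 18)/6 = 54/6 = 9; σ²_G = ((18−4)/6)² = 5.444
te_H = (13 + 4·14 + 15)/6 = 84/6 = 14; σ²_H = ((15−13)/6)² = 0.111
te_I = (3 + 4·5 + 13)/6 = 36/6 = 6; σ²_I = ((13−3)/6)² = 2.778

Forward pass:
ES_A = 0; EF_A = 6
ES_B = 0; EF_B = 4
ES_C = 0; EF_C = 8
ES_D = 0; EF_D = 7
ES_E = 7; EF_E = 7+14 = 21
ES_F = 6; EF_F = 6+6 = 12
ES_G = 8; EF_G = 8+9 = 17
ES_H = 4; EF_H = 4+14 = 18
ES_I = max(EF_E=21, EF_F=12, EF_G=17, EF_H=18) = 21; EF_I = 21+6 = 27
Expected project duration μ = 27 weeks. Critical path: D → E → I.

Variance along critical path = 2.778 + 2.778 + 2.778 = 8.333; σ = 2.887 weeks.
D = μ + z·σ = 27 + 1.036·2.887 = 30.0 weeks

30.0 weeks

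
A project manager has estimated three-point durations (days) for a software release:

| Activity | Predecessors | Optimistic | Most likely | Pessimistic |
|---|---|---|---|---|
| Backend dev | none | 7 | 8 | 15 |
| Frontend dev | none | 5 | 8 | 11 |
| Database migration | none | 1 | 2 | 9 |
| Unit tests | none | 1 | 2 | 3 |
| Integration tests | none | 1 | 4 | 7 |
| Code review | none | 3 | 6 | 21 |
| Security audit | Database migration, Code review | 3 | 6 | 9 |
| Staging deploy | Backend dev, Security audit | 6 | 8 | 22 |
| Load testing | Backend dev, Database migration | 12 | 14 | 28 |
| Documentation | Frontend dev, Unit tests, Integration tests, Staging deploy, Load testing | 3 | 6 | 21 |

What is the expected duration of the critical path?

te_Backend dev = (7 + 4·8 + 15)/6 = 54/6 = 9
te_Frontend dev = (5 + 4·8 + 11)/6 = 48/6 = 8
te_Database migration = (1 + 4·2 + 9)/6 = 18/6 = 3
te_Unit tests = (1 + 4·2 + 3)/6 = 12/6 = 2
te_Integration tests = (1 + 4·4 + 7)/6 = 24/6 = 4
te_Code review = (3 + 4·6 + 21)/6 = 48/6 = 8
te_Security audit = (3 + 4·6 + 9)/6 = 36/6 = 6
te_Staging deploy = (6 + 4·8 + 22)/6 = 60/6 = 10
te_Load testing = (12 + 4·14 + 28)/6 = 96/6 = 16
te_Documentation = (3 + 4·6 + 21)/6 = 48/6 = 8

Forward pass:
ES_Backend dev = 0; EF_Backend dev = 9
ES_Frontend dev = 0; EF_Frontend dev = 8
ES_Database migration = 0; EF_Database migration = 3
ES_Unit tests = 0; EF_Unit tests = 2
ES_Integration tests = 0; EF_Integration tests = 4
ES_Code review = 0; EF_Code review = 8
ES_Security audit = max(EF_Database migration=3, EF_Code review=8) = 8; EF_Security audit = 8+6 = 14
ES_Staging deploy = max(EF_Backend dev=9, EF_Security audit=14) = 14; EF_Staging deploy = 14+10 = 24
ES_Load testing = max(EF_Backend dev=9, EF_Database migration=3) = 9; EF_Load testing = 9+16 = 25
ES_Documentation = max(EF_Frontend dev=8, EF_Unit tests=2, EF_Integration tests=4, EF_Staging deploy=24, EF_Load testing=25) = 25; EF_Documentation = 25+8 = 33
Expected project duration μ = 33 days. Critical path: Backend dev → Load testing → Documentation.

33 days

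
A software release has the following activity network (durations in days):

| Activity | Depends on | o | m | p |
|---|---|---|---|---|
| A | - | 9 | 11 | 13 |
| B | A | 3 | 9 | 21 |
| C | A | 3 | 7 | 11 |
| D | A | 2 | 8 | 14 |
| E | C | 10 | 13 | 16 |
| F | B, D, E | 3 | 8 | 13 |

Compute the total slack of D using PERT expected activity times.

te_A = (9 + 4·11 + 13)/6 = 66/6 = 11
te_B = (3 + 4·9 + 21)/6 = 60/6 = 10
te_C = (3 + 4·7 + 11)/6 = 42/6 = 7
te_D = (2 + 4·8 + 14)/6 = 48/6 = 8
te_E = (10 + 4·13 + 16)/6 = 78/6 = 13
te_F = (3 + 4·8 + 13)/6 = 48/6 = 8

Forward pass:
ES_A = 0; EF_A = 11
ES_B = 11; EF_B = 11+10 = 21
ES_C = 11; EF_C = 11+7 = 18
ES_D = 11; EF_D = 11+8 = 19
ES_E = 18; EF_E = 18+13 = 31
ES_F = max(EF_B=21, EF_D=19, EF_E=31) = 31; EF_F = 31+8 = 39
Expected project duration μ = 39 days. Critical path: A → C → E → F.

Backward pass:
LF_F = 39; LS_F = 39−8 = 31
LF_E = LS_F = 31; LS_E = 31−13 = 18
LF_D = LS_F = 31; LS_D = 31−8 = 23
LF_C = LS_E = 18; LS_C = 18−7 = 11
LF_B = LS_F = 31; LS_B = 31−10 = 21
LF_A = min(LS_B=21, LS_C=11, LS_D=23) = 11; LS_A = 11−11 = 0
Slack_D = LS_D − ES_D = 23 − 11 = 12

12 days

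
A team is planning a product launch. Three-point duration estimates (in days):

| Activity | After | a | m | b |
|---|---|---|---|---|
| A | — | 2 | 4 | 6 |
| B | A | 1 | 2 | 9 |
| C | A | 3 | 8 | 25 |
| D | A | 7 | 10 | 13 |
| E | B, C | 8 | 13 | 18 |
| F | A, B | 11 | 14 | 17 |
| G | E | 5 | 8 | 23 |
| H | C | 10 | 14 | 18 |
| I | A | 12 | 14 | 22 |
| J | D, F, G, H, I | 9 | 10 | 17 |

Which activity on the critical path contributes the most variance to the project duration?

te_A = (2 + 4·4 + 6)/6 = 24/6 = 4; σ²_A = ((6−2)/6)² = 0.444
te_B = (1 + 4·2 + 9)/6 = 18/6 = 3; σ²_B = ((9−1)/6)² = 1.778
te_C = (3 + 4·8 + 25)/6 = 60/6 = 10; σ²_C = ((25−3)/6)² = 13.444
te_D = (7 + 4·10 + 13)/6 = 60/6 = 10; σ²_D = ((13−7)/6)² = 1.000
te_E = (8 + 4·13 + 18)/6 = 78/6 = 13; σ²_E = ((18−8)/6)² = 2.778
te_F = (11 + 4·14 + 17)/6 = 84/6 = 14; σ²_F = ((17−11)/6)² = 1.000
te_G = (5 + 4·8 + 23)/6 = 60/6 = 10; σ²_G = ((23−5)/6)² = 9.000
te_H = (10 + 4·14 + 18)/6 = 84/6 = 14; σ²_H = ((18−10)/6)² = 1.778
te_I = (12 + 4·14 + 22)/6 = 90/6 = 15; σ²_I = ((22−12)/6)² = 2.778
te_J = (9 + 4·10 + 17)/6 = 66/6 = 11; σ²_J = ((17−9)/6)² = 1.778

Forward pass:
ES_A = 0; EF_A = 4
ES_B = 4; EF_B = 4+3 = 7
ES_C = 4; EF_C = 4+10 = 14
ES_D = 4; EF_D = 4+10 = 14
ES_E = max(EF_B=7, EF_C=14) = 14; EF_E = 14+13 = 27
ES_F = max(EF_A=4, EF_B=7) = 7; EF_F = 7+14 = 21
ES_G = 27; EF_G = 27+10 = 37
ES_H = 14; EF_H = 14+14 = 28
ES_I = 4; EF_I = 4+15 = 19
ES_J = max(EF_D=14, EF_F=21, EF_G=37, EF_H=28, EF_I=19) = 37; EF_J = 37+11 = 48
Expected project duration μ = 48 days. Critical path: A → C → E → G → J.

Variances on critical path: σ²_A=0.444, σ²_C=13.444, σ²_E=2.778, σ²_G=9.000, σ²_J=1.778.
Largest is σ²_C = 13.444.

C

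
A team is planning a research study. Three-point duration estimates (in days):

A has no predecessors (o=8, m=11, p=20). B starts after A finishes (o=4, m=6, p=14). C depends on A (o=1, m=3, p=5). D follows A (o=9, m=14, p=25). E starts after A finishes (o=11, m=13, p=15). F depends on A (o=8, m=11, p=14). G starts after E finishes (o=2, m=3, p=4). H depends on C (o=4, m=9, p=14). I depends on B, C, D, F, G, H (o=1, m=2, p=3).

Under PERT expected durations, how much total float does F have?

te_A = (8 + 4·11 + 20)/6 = 72/6 = 12
te_B = (4 + 4·6 + 14)/6 = 42/6 = 7
te_C = (1 + 4·3 + 5)/6 = 18/6 = 3
te_D = (9 + 4·14 + 25)/6 = 90/6 = 15
te_E = (11 + 4·13 + 15)/6 = 78/6 = 13
te_F = (8 + 4·11 + 14)/6 = 66/6 = 11
te_G = (2 + 4·3 + 4)/6 = 18/6 = 3
te_H = (4 + 4·9 + 14)/6 = 54/6 = 9
te_I = (1 + 4·2 + 3)/6 = 12/6 = 2

Forward pass:
ES_A = 0; EF_A = 12
ES_B = 12; EF_B = 12+7 = 19
ES_C = 12; EF_C = 12+3 = 15
ES_D = 12; EF_D = 12+15 = 27
ES_E = 12; EF_E = 12+13 = 25
ES_F = 12; EF_F = 12+11 = 23
ES_G = 25; EF_G = 25+3 = 28
ES_H = 15; EF_H = 15+9 = 24
ES_I = max(EF_B=19, EF_C=15, EF_D=27, EF_F=23, EF_G=28, EF_H=24) = 28; EF_I = 28+2 = 30
Expected project duration μ = 30 days. Critical path: A → E → G → I.

Backward pass:
LF_I = 30; LS_I = 30−2 = 28
LF_H = LS_I = 28; LS_H = 28−9 = 19
LF_G = LS_I = 28; LS_G = 28−3 = 25
LF_F = LS_I = 28; LS_F = 28−11 = 17
LF_E = LS_G = 25; LS_E = 25−13 = 12
LF_D = LS_I = 28; LS_D = 28−15 = 13
LF_C = min(LS_H=19, LS_I=28) = 19; LS_C = 19−3 = 16
LF_B = LS_I = 28; LS_B = 28−7 = 21
LF_A = min(LS_B=21, LS_C=16, LS_D=13, LS_E=12, LS_F=17) = 12; LS_A = 12−12 = 0
Slack_F = LS_F − ES_F = 17 − 12 = 5

5 days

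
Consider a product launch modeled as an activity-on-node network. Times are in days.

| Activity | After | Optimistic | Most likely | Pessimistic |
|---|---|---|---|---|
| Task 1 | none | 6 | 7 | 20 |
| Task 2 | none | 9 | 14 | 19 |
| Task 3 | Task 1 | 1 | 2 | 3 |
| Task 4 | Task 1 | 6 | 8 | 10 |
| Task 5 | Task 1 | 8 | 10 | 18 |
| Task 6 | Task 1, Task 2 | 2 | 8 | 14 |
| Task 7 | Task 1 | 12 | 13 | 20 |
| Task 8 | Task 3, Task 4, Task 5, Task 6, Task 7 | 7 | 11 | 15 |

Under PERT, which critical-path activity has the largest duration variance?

Task 1

te_Task 1 = (6 + 4·7 + 20)/6 = 54/6 = 9; σ²_Task 1 = ((20−6)/6)² = 5.444
te_Task 2 = (9 + 4·14 + 19)/6 = 84/6 = 14; σ²_Task 2 = ((19−9)/6)² = 2.778
te_Task 3 = (1 + 4·2 + 3)/6 = 12/6 = 2; σ²_Task 3 = ((3−1)/6)² = 0.111
te_Task 4 = (6 + 4·8 + 10)/6 = 48/6 = 8; σ²_Task 4 = ((10−6)/6)² = 0.444
te_Task 5 = (8 + 4·10 + 18)/6 = 66/6 = 11; σ²_Task 5 = ((18−8)/6)² = 2.778
te_Task 6 = (2 + 4·8 + 14)/6 = 48/6 = 8; σ²_Task 6 = ((14−2)/6)² = 4.000
te_Task 7 = (12 + 4·13 + 20)/6 = 84/6 = 14; σ²_Task 7 = ((20−12)/6)² = 1.778
te_Task 8 = (7 + 4·11 + 15)/6 = 66/6 = 11; σ²_Task 8 = ((15−7)/6)² = 1.778

Forward pass:
ES_Task 1 = 0; EF_Task 1 = 9
ES_Task 2 = 0; EF_Task 2 = 14
ES_Task 3 = 9; EF_Task 3 = 9+2 = 11
ES_Task 4 = 9; EF_Task 4 = 9+8 = 17
ES_Task 5 = 9; EF_Task 5 = 9+11 = 20
ES_Task 6 = max(EF_Task 1=9, EF_Task 2=14) = 14; EF_Task 6 = 14+8 = 22
ES_Task 7 = 9; EF_Task 7 = 9+14 = 23
ES_Task 8 = max(EF_Task 3=11, EF_Task 4=17, EF_Task 5=20, EF_Task 6=22, EF_Task 7=23) = 23; EF_Task 8 = 23+11 = 34
Expected project duration μ = 34 days. Critical path: Task 1 → Task 7 → Task 8.

Variances on critical path: σ²_Task 1=5.444, σ²_Task 7=1.778, σ²_Task 8=1.778.
Largest is σ²_Task 1 = 5.444.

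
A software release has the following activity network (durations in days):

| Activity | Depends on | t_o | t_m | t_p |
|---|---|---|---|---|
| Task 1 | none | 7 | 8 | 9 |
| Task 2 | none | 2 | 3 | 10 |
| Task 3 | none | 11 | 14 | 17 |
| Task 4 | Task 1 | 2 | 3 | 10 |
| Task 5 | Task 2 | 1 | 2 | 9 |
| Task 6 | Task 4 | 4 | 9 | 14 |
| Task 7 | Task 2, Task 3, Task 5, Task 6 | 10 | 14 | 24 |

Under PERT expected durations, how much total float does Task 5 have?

te_Task 1 = (7 + 4·8 + 9)/6 = 48/6 = 8
te_Task 2 = (2 + 4·3 + 10)/6 = 24/6 = 4
te_Task 3 = (11 + 4·14 + 17)/6 = 84/6 = 14
te_Task 4 = (2 + 4·3 + 10)/6 = 24/6 = 4
te_Task 5 = (1 + 4·2 + 9)/6 = 18/6 = 3
te_Task 6 = (4 + 4·9 + 14)/6 = 54/6 = 9
te_Task 7 = (10 + 4·14 + 24)/6 = 90/6 = 15

Forward pass:
ES_Task 1 = 0; EF_Task 1 = 8
ES_Task 2 = 0; EF_Task 2 = 4
ES_Task 3 = 0; EF_Task 3 = 14
ES_Task 4 = 8; EF_Task 4 = 8+4 = 12
ES_Task 5 = 4; EF_Task 5 = 4+3 = 7
ES_Task 6 = 12; EF_Task 6 = 12+9 = 21
ES_Task 7 = max(EF_Task 2=4, EF_Task 3=14, EF_Task 5=7, EF_Task 6=21) = 21; EF_Task 7 = 21+15 = 36
Expected project duration μ = 36 days. Critical path: Task 1 → Task 4 → Task 6 → Task 7.

Backward pass:
LF_Task 7 = 36; LS_Task 7 = 36−15 = 21
LF_Task 6 = LS_Task 7 = 21; LS_Task 6 = 21−9 = 12
LF_Task 5 = LS_Task 7 = 21; LS_Task 5 = 21−3 = 18
LF_Task 4 = LS_Task 6 = 12; LS_Task 4 = 12−4 = 8
LF_Task 3 = LS_Task 7 = 21; LS_Task 3 = 21−14 = 7
LF_Task 2 = min(LS_Task 5=18, LS_Task 7=21) = 18; LS_Task 2 = 18−4 = 14
LF_Task 1 = LS_Task 4 = 8; LS_Task 1 = 8−8 = 0
Slack_Task 5 = LS_Task 5 − ES_Task 5 = 18 − 4 = 14

14 days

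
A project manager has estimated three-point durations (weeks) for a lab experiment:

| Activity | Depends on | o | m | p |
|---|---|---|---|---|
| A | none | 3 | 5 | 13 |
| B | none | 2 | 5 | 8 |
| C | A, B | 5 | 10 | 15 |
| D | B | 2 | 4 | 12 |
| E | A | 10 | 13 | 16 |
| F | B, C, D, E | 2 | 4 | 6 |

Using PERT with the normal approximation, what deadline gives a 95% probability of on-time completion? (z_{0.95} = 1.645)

26.4 weeks

te_A = (3 + 4·5 + 13)/6 = 36/6 = 6; σ²_A = ((13−3)/6)² = 2.778
te_B = (2 + 4·5 + 8)/6 = 30/6 = 5; σ²_B = ((8−2)/6)² = 1.000
te_C = (5 + 4·10 + 15)/6 = 60/6 = 10; σ²_C = ((15−5)/6)² = 2.778
te_D = (2 + 4·4 + 12)/6 = 30/6 = 5; σ²_D = ((12−2)/6)² = 2.778
te_E = (10 + 4·13 + 16)/6 = 78/6 = 13; σ²_E = ((16−10)/6)² = 1.000
te_F = (2 + 4·4 + 6)/6 = 24/6 = 4; σ²_F = ((6−2)/6)² = 0.444

Forward pass:
ES_A = 0; EF_A = 6
ES_B = 0; EF_B = 5
ES_C = max(EF_A=6, EF_B=5) = 6; EF_C = 6+10 = 16
ES_D = 5; EF_D = 5+5 = 10
ES_E = 6; EF_E = 6+13 = 19
ES_F = max(EF_B=5, EF_C=16, EF_D=10, EF_E=19) = 19; EF_F = 19+4 = 23
Expected project duration μ = 23 weeks. Critical path: A → E → F.

Variance along critical path = 2.778 + 1.000 + 0.444 = 4.222; σ = 2.055 weeks.
D = μ + z·σ = 23 + 1.645·2.055 = 26.4 weeks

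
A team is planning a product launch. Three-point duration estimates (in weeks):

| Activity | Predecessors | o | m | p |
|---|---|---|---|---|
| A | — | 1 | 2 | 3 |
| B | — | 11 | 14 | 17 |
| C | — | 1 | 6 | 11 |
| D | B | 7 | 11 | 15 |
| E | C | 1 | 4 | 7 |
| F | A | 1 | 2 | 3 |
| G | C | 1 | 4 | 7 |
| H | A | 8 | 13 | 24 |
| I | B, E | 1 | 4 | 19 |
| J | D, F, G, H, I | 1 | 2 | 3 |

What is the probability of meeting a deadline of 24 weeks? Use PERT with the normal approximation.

0.039

te_A = (1 + 4·2 + 3)/6 = 12/6 = 2; σ²_A = ((3−1)/6)² = 0.111
te_B = (11 + 4·14 + 17)/6 = 84/6 = 14; σ²_B = ((17−11)/6)² = 1.000
te_C = (1 + 4·6 + 11)/6 = 36/6 = 6; σ²_C = ((11−1)/6)² = 2.778
te_D = (7 + 4·11 + 15)/6 = 66/6 = 11; σ²_D = ((15−7)/6)² = 1.778
te_E = (1 + 4·4 + 7)/6 = 24/6 = 4; σ²_E = ((7−1)/6)² = 1.000
te_F = (1 + 4·2 + 3)/6 = 12/6 = 2; σ²_F = ((3−1)/6)² = 0.111
te_G = (1 + 4·4 + 7)/6 = 24/6 = 4; σ²_G = ((7−1)/6)² = 1.000
te_H = (8 + 4·13 + 24)/6 = 84/6 = 14; σ²_H = ((24−8)/6)² = 7.111
te_I = (1 + 4·4 + 19)/6 = 36/6 = 6; σ²_I = ((19−1)/6)² = 9.000
te_J = (1 + 4·2 + 3)/6 = 12/6 = 2; σ²_J = ((3−1)/6)² = 0.111

Forward pass:
ES_A = 0; EF_A = 2
ES_B = 0; EF_B = 14
ES_C = 0; EF_C = 6
ES_D = 14; EF_D = 14+11 = 25
ES_E = 6; EF_E = 6+4 = 10
ES_F = 2; EF_F = 2+2 = 4
ES_G = 6; EF_G = 6+4 = 10
ES_H = 2; EF_H = 2+14 = 16
ES_I = max(EF_B=14, EF_E=10) = 14; EF_I = 14+6 = 20
ES_J = max(EF_D=25, EF_F=4, EF_G=10, EF_H=16, EF_I=20) = 25; EF_J = 25+2 = 27
Expected project duration μ = 27 weeks. Critical path: B → D → J.

Variance along critical path = 1.000 + 1.778 + 0.111 = 2.889; σ = √2.889 = 1.700 weeks.
Z = (24 − 27) / 1.700 = -1.765
P(T ≤ 24) = Φ(-1.765) ≈ 0.039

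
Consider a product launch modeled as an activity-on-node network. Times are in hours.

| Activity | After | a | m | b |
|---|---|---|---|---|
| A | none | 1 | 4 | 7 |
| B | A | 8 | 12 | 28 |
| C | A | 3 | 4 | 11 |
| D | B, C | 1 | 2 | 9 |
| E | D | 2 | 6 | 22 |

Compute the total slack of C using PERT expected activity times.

te_A = (1 + 4·4 + 7)/6 = 24/6 = 4
te_B = (8 + 4·12 + 28)/6 = 84/6 = 14
te_C = (3 + 4·4 + 11)/6 = 30/6 = 5
te_D = (1 + 4·2 + 9)/6 = 18/6 = 3
te_E = (2 + 4·6 + 22)/6 = 48/6 = 8

Forward pass:
ES_A = 0; EF_A = 4
ES_B = 4; EF_B = 4+14 = 18
ES_C = 4; EF_C = 4+5 = 9
ES_D = max(EF_B=18, EF_C=9) = 18; EF_D = 18+3 = 21
ES_E = 21; EF_E = 21+8 = 29
Expected project duration μ = 29 hours. Critical path: A → B → D → E.

Backward pass:
LF_E = 29; LS_E = 29−8 = 21
LF_D = LS_E = 21; LS_D = 21−3 = 18
LF_C = LS_D = 18; LS_C = 18−5 = 13
LF_B = LS_D = 18; LS_B = 18−14 = 4
LF_A = min(LS_B=4, LS_C=13) = 4; LS_A = 4−4 = 0
Slack_C = LS_C − ES_C = 13 − 4 = 9

9 hours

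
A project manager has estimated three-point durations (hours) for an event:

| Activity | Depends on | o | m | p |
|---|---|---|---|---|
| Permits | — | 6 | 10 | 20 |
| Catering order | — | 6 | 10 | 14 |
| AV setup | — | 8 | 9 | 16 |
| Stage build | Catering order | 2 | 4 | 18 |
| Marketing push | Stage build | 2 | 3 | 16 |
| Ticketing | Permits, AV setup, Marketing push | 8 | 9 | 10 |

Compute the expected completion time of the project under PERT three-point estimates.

te_Permits = (6 + 4·10 + 20)/6 = 66/6 = 11
te_Catering order = (6 + 4·10 + 14)/6 = 60/6 = 10
te_AV setup = (8 + 4·9 + 16)/6 = 60/6 = 10
te_Stage build = (2 + 4·4 + 18)/6 = 36/6 = 6
te_Marketing push = (2 + 4·3 + 16)/6 = 30/6 = 5
te_Ticketing = (8 + 4·9 + 10)/6 = 54/6 = 9

Forward pass:
ES_Permits = 0; EF_Permits = 11
ES_Catering order = 0; EF_Catering order = 10
ES_AV setup = 0; EF_AV setup = 10
ES_Stage build = 10; EF_Stage build = 10+6 = 16
ES_Marketing push = 16; EF_Marketing push = 16+5 = 21
ES_Ticketing = max(EF_Permits=11, EF_AV setup=10, EF_Marketing push=21) = 21; EF_Ticketing = 21+9 = 30
Expected project duration μ = 30 hours. Critical path: Catering order → Stage build → Marketing push → Ticketing.

30 hours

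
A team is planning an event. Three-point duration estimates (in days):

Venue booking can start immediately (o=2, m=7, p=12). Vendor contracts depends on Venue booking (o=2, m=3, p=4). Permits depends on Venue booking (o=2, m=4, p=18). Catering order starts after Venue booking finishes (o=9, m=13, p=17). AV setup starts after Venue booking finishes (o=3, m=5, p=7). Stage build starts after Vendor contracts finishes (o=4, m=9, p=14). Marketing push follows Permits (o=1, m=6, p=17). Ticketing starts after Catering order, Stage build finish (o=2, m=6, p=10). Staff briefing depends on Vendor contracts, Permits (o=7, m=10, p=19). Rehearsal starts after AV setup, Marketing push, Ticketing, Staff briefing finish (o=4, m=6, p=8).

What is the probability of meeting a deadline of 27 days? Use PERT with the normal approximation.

0.027

te_Venue booking = (2 + 4·7 + 12)/6 = 42/6 = 7; σ²_Venue booking = ((12−2)/6)² = 2.778
te_Vendor contracts = (2 + 4·3 + 4)/6 = 18/6 = 3; σ²_Vendor contracts = ((4−2)/6)² = 0.111
te_Permits = (2 + 4·4 + 18)/6 = 36/6 = 6; σ²_Permits = ((18−2)/6)² = 7.111
te_Catering order = (9 + 4·13 + 17)/6 = 78/6 = 13; σ²_Catering order = ((17−9)/6)² = 1.778
te_AV setup = (3 + 4·5 + 7)/6 = 30/6 = 5; σ²_AV setup = ((7−3)/6)² = 0.444
te_Stage build = (4 + 4·9 + 14)/6 = 54/6 = 9; σ²_Stage build = ((14−4)/6)² = 2.778
te_Marketing push = (1 + 4·6 + 17)/6 = 42/6 = 7; σ²_Marketing push = ((17−1)/6)² = 7.111
te_Ticketing = (2 + 4·6 + 10)/6 = 36/6 = 6; σ²_Ticketing = ((10−2)/6)² = 1.778
te_Staff briefing = (7 + 4·10 + 19)/6 = 66/6 = 11; σ²_Staff briefing = ((19−7)/6)² = 4.000
te_Rehearsal = (4 + 4·6 + 8)/6 = 36/6 = 6; σ²_Rehearsal = ((8−4)/6)² = 0.444

Forward pass:
ES_Venue booking = 0; EF_Venue booking = 7
ES_Vendor contracts = 7; EF_Vendor contracts = 7+3 = 10
ES_Permits = 7; EF_Permits = 7+6 = 13
ES_Catering order = 7; EF_Catering order = 7+13 = 20
ES_AV setup = 7; EF_AV setup = 7+5 = 12
ES_Stage build = 10; EF_Stage build = 10+9 = 19
ES_Marketing push = 13; EF_Marketing push = 13+7 = 20
ES_Ticketing = max(EF_Catering order=20, EF_Stage build=19) = 20; EF_Ticketing = 20+6 = 26
ES_Staff briefing = max(EF_Vendor contracts=10, EF_Permits=13) = 13; EF_Staff briefing = 13+11 = 24
ES_Rehearsal = max(EF_AV setup=12, EF_Marketing push=20, EF_Ticketing=26, EF_Staff briefing=24) = 26; EF_Rehearsal = 26+6 = 32
Expected project duration μ = 32 days. Critical path: Venue booking → Catering order → Ticketing → Rehearsal.

Variance along critical path = 2.778 + 1.778 + 1.778 + 0.444 = 6.778; σ = √6.778 = 2.603 days.
Z = (27 − 32) / 2.603 = -1.921
P(T ≤ 27) = Φ(-1.921) ≈ 0.027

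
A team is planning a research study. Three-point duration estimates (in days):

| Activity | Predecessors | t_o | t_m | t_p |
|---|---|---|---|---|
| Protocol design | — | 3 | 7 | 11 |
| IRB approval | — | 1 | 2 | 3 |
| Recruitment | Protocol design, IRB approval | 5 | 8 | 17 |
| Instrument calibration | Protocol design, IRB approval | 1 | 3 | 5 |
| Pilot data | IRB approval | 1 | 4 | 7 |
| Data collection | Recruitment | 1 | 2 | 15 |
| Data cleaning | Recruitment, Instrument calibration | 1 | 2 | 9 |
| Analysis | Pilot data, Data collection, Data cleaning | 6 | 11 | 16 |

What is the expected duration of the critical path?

te_Protocol design = (3 + 4·7 + 11)/6 = 42/6 = 7
te_IRB approval = (1 + 4·2 + 3)/6 = 12/6 = 2
te_Recruitment = (5 + 4·8 + 17)/6 = 54/6 = 9
te_Instrument calibration = (1 + 4·3 + 5)/6 = 18/6 = 3
te_Pilot data = (1 + 4·4 + 7)/6 = 24/6 = 4
te_Data collection = (1 + 4·2 + 15)/6 = 24/6 = 4
te_Data cleaning = (1 + 4·2 + 9)/6 = 18/6 = 3
te_Analysis = (6 + 4·11 + 16)/6 = 66/6 = 11

Forward pass:
ES_Protocol design = 0; EF_Protocol design = 7
ES_IRB approval = 0; EF_IRB approval = 2
ES_Recruitment = max(EF_Protocol design=7, EF_IRB approval=2) = 7; EF_Recruitment = 7+9 = 16
ES_Instrument calibration = max(EF_Protocol design=7, EF_IRB approval=2) = 7; EF_Instrument calibration = 7+3 = 10
ES_Pilot data = 2; EF_Pilot data = 2+4 = 6
ES_Data collection = 16; EF_Data collection = 16+4 = 20
ES_Data cleaning = max(EF_Recruitment=16, EF_Instrument calibration=10) = 16; EF_Data cleaning = 16+3 = 19
ES_Analysis = max(EF_Pilot data=6, EF_Data collection=20, EF_Data cleaning=19) = 20; EF_Analysis = 20+11 = 31
Expected project duration μ = 31 days. Critical path: Protocol design → Recruitment → Data collection → Analysis.

31 days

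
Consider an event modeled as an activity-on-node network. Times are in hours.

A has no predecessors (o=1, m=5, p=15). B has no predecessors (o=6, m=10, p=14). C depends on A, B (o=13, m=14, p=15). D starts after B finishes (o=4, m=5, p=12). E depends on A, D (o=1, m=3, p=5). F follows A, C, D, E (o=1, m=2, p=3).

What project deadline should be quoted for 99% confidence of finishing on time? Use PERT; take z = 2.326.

te_A = (1 + 4·5 + 15)/6 = 36/6 = 6; σ²_A = ((15−1)/6)² = 5.444
te_B = (6 + 4·10 + 14)/6 = 60/6 = 10; σ²_B = ((14−6)/6)² = 1.778
te_C = (13 + 4·14 + 15)/6 = 84/6 = 14; σ²_C = ((15−13)/6)² = 0.111
te_D = (4 + 4·5 + 12)/6 = 36/6 = 6; σ²_D = ((12−4)/6)² = 1.778
te_E = (1 + 4·3 + 5)/6 = 18/6 = 3; σ²_E = ((5−1)/6)² = 0.444
te_F = (1 + 4·2 + 3)/6 = 12/6 = 2; σ²_F = ((3−1)/6)² = 0.111

Forward pass:
ES_A = 0; EF_A = 6
ES_B = 0; EF_B = 10
ES_C = max(EF_A=6, EF_B=10) = 10; EF_C = 10+14 = 24
ES_D = 10; EF_D = 10+6 = 16
ES_E = max(EF_A=6, EF_D=16) = 16; EF_E = 16+3 = 19
ES_F = max(EF_A=6, EF_C=24, EF_D=16, EF_E=19) = 24; EF_F = 24+2 = 26
Expected project duration μ = 26 hours. Critical path: B → C → F.

Variance along critical path = 1.778 + 0.111 + 0.111 = 2.000; σ = 1.414 hours.
D = μ + z·σ = 26 + 2.326·1.414 = 29.3 hours

29.3 hours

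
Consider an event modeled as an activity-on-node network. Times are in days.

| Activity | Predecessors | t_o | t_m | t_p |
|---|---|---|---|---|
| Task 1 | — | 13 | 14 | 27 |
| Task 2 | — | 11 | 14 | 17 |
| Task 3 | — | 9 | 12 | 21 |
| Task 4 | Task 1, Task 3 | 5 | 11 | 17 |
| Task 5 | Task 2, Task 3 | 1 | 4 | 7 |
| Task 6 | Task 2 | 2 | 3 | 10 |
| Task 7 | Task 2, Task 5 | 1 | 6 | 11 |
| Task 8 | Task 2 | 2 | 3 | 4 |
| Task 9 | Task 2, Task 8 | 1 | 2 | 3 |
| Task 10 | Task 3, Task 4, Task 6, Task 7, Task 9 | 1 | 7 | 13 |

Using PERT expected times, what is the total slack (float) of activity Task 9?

te_Task 1 = (13 + 4·14 + 27)/6 = 96/6 = 16
te_Task 2 = (11 + 4·14 + 17)/6 = 84/6 = 14
te_Task 3 = (9 + 4·12 + 21)/6 = 78/6 = 13
te_Task 4 = (5 + 4·11 + 17)/6 = 66/6 = 11
te_Task 5 = (1 + 4·4 + 7)/6 = 24/6 = 4
te_Task 6 = (2 + 4·3 + 10)/6 = 24/6 = 4
te_Task 7 = (1 + 4·6 + 11)/6 = 36/6 = 6
te_Task 8 = (2 + 4·3 + 4)/6 = 18/6 = 3
te_Task 9 = (1 + 4·2 + 3)/6 = 12/6 = 2
te_Task 10 = (1 + 4·7 + 13)/6 = 42/6 = 7

Forward pass:
ES_Task 1 = 0; EF_Task 1 = 16
ES_Task 2 = 0; EF_Task 2 = 14
ES_Task 3 = 0; EF_Task 3 = 13
ES_Task 4 = max(EF_Task 1=16, EF_Task 3=13) = 16; EF_Task 4 = 16+11 = 27
ES_Task 5 = max(EF_Task 2=14, EF_Task 3=13) = 14; EF_Task 5 = 14+4 = 18
ES_Task 6 = 14; EF_Task 6 = 14+4 = 18
ES_Task 7 = max(EF_Task 2=14, EF_Task 5=18) = 18; EF_Task 7 = 18+6 = 24
ES_Task 8 = 14; EF_Task 8 = 14+3 = 17
ES_Task 9 = max(EF_Task 2=14, EF_Task 8=17) = 17; EF_Task 9 = 17+2 = 19
ES_Task 10 = max(EF_Task 3=13, EF_Task 4=27, EF_Task 6=18, EF_Task 7=24, EF_Task 9=19) = 27; EF_Task 10 = 27+7 = 34
Expected project duration μ = 34 days. Critical path: Task 1 → Task 4 → Task 10.

Backward pass:
LF_Task 10 = 34; LS_Task 10 = 34−7 = 27
LF_Task 9 = LS_Task 10 = 27; LS_Task 9 = 27−2 = 25
LF_Task 8 = LS_Task 9 = 25; LS_Task 8 = 25−3 = 22
LF_Task 7 = LS_Task 10 = 27; LS_Task 7 = 27−6 = 21
LF_Task 6 = LS_Task 10 = 27; LS_Task 6 = 27−4 = 23
LF_Task 5 = LS_Task 7 = 21; LS_Task 5 = 21−4 = 17
LF_Task 4 = LS_Task 10 = 27; LS_Task 4 = 27−11 = 16
LF_Task 3 = min(LS_Task 4=16, LS_Task 5=17, LS_Task 10=27) = 16; LS_Task 3 = 16−13 = 3
LF_Task 2 = min(LS_Task 5=17, LS_Task 6=23, LS_Task 7=21, LS_Task 8=22, LS_Task 9=25) = 17; LS_Task 2 = 17−14 = 3
LF_Task 1 = LS_Task 4 = 16; LS_Task 1 = 16−16 = 0
Slack_Task 9 = LS_Task 9 − ES_Task 9 = 25 − 17 = 8

8 days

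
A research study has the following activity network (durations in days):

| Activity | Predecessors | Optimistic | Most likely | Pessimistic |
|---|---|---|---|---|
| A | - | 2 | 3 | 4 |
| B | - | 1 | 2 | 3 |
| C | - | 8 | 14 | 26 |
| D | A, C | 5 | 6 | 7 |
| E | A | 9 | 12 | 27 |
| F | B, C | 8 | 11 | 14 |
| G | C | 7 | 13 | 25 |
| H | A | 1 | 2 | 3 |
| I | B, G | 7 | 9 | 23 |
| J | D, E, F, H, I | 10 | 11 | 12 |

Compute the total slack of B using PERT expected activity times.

te_A = (2 + 4·3 + 4)/6 = 18/6 = 3
te_B = (1 + 4·2 + 3)/6 = 12/6 = 2
te_C = (8 + 4·14 + 26)/6 = 90/6 = 15
te_D = (5 + 4·6 + 7)/6 = 36/6 = 6
te_E = (9 + 4·12 + 27)/6 = 84/6 = 14
te_F = (8 + 4·11 + 14)/6 = 66/6 = 11
te_G = (7 + 4·13 + 25)/6 = 84/6 = 14
te_H = (1 + 4·2 + 3)/6 = 12/6 = 2
te_I = (7 + 4·9 + 23)/6 = 66/6 = 11
te_J = (10 + 4·11 + 12)/6 = 66/6 = 11

Forward pass:
ES_A = 0; EF_A = 3
ES_B = 0; EF_B = 2
ES_C = 0; EF_C = 15
ES_D = max(EF_A=3, EF_C=15) = 15; EF_D = 15+6 = 21
ES_E = 3; EF_E = 3+14 = 17
ES_F = max(EF_B=2, EF_C=15) = 15; EF_F = 15+11 = 26
ES_G = 15; EF_G = 15+14 = 29
ES_H = 3; EF_H = 3+2 = 5
ES_I = max(EF_B=2, EF_G=29) = 29; EF_I = 29+11 = 40
ES_J = max(EF_D=21, EF_E=17, EF_F=26, EF_H=5, EF_I=40) = 40; EF_J = 40+11 = 51
Expected project duration μ = 51 days. Critical path: C → G → I → J.

Backward pass:
LF_J = 51; LS_J = 51−11 = 40
LF_I = LS_J = 40; LS_I = 40−11 = 29
LF_H = LS_J = 40; LS_H = 40−2 = 38
LF_G = LS_I = 29; LS_G = 29−14 = 15
LF_F = LS_J = 40; LS_F = 40−11 = 29
LF_E = LS_J = 40; LS_E = 40−14 = 26
LF_D = LS_J = 40; LS_D = 40−6 = 34
LF_C = min(LS_D=34, LS_F=29, LS_G=15) = 15; LS_C = 15−15 = 0
LF_B = min(LS_F=29, LS_I=29) = 29; LS_B = 29−2 = 27
LF_A = min(LS_D=34, LS_E=26, LS_H=38) = 26; LS_A = 26−3 = 23
Slack_B = LS_B − ES_B = 27 − 0 = 27

27 days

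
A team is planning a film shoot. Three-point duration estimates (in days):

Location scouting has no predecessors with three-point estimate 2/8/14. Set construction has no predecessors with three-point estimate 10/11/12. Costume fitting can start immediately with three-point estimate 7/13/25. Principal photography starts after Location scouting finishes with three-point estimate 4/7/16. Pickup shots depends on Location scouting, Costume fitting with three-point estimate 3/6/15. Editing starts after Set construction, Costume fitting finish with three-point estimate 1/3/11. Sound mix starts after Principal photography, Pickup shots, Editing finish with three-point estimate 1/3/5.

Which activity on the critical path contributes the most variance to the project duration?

Costume fitting

te_Location scouting = (2 + 4·8 + 14)/6 = 48/6 = 8; σ²_Location scouting = ((14−2)/6)² = 4.000
te_Set construction = (10 + 4·11 + 12)/6 = 66/6 = 11; σ²_Set construction = ((12−10)/6)² = 0.111
te_Costume fitting = (7 + 4·13 + 25)/6 = 84/6 = 14; σ²_Costume fitting = ((25−7)/6)² = 9.000
te_Principal photography = (4 + 4·7 + 16)/6 = 48/6 = 8; σ²_Principal photography = ((16−4)/6)² = 4.000
te_Pickup shots = (3 + 4·6 + 15)/6 = 42/6 = 7; σ²_Pickup shots = ((15−3)/6)² = 4.000
te_Editing = (1 + 4·3 + 11)/6 = 24/6 = 4; σ²_Editing = ((11−1)/6)² = 2.778
te_Sound mix = (1 + 4·3 + 5)/6 = 18/6 = 3; σ²_Sound mix = ((5−1)/6)² = 0.444

Forward pass:
ES_Location scouting = 0; EF_Location scouting = 8
ES_Set construction = 0; EF_Set construction = 11
ES_Costume fitting = 0; EF_Costume fitting = 14
ES_Principal photography = 8; EF_Principal photography = 8+8 = 16
ES_Pickup shots = max(EF_Location scouting=8, EF_Costume fitting=14) = 14; EF_Pickup shots = 14+7 = 21
ES_Editing = max(EF_Set construction=11, EF_Costume fitting=14) = 14; EF_Editing = 14+4 = 18
ES_Sound mix = max(EF_Principal photography=16, EF_Pickup shots=21, EF_Editing=18) = 21; EF_Sound mix = 21+3 = 24
Expected project duration μ = 24 days. Critical path: Costume fitting → Pickup shots → Sound mix.

Variances on critical path: σ²_Costume fitting=9.000, σ²_Pickup shots=4.000, σ²_Sound mix=0.444.
Largest is σ²_Costume fitting = 9.000.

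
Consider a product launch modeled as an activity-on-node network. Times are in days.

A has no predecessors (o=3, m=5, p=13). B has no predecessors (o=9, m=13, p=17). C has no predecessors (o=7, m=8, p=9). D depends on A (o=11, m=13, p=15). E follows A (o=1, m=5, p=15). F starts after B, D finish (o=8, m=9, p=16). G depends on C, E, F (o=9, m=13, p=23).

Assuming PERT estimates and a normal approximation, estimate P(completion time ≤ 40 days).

te_A = (3 + 4·5 + 13)/6 = 36/6 = 6; σ²_A = ((13−3)/6)² = 2.778
te_B = (9 + 4·13 + 17)/6 = 78/6 = 13; σ²_B = ((17−9)/6)² = 1.778
te_C = (7 + 4·8 + 9)/6 = 48/6 = 8; σ²_C = ((9−7)/6)² = 0.111
te_D = (11 + 4·13 + 15)/6 = 78/6 = 13; σ²_D = ((15−11)/6)² = 0.444
te_E = (1 + 4·5 + 15)/6 = 36/6 = 6; σ²_E = ((15−1)/6)² = 5.444
te_F = (8 + 4·9 + 16)/6 = 60/6 = 10; σ²_F = ((16−8)/6)² = 1.778
te_G = (9 + 4·13 + 23)/6 = 84/6 = 14; σ²_G = ((23−9)/6)² = 5.444

Forward pass:
ES_A = 0; EF_A = 6
ES_B = 0; EF_B = 13
ES_C = 0; EF_C = 8
ES_D = 6; EF_D = 6+13 = 19
ES_E = 6; EF_E = 6+6 = 12
ES_F = max(EF_B=13, EF_D=19) = 19; EF_F = 19+10 = 29
ES_G = max(EF_C=8, EF_E=12, EF_F=29) = 29; EF_G = 29+14 = 43
Expected project duration μ = 43 days. Critical path: A → D → F → G.

Variance along critical path = 2.778 + 0.444 + 1.778 + 5.444 = 10.444; σ = √10.444 = 3.232 days.
Z = (40 − 43) / 3.232 = -0.928
P(T ≤ 40) = Φ(-0.928) ≈ 0.177

0.177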